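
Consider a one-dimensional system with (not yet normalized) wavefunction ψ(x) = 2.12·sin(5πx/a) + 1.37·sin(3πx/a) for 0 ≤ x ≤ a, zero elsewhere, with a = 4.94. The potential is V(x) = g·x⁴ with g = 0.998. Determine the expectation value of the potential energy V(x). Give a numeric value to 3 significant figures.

158.

⟨V⟩ = ∫ V(x)·|ψ|² dx / ∫|ψ|² dx.
On 0 ≤ x ≤ a (j ≠ l): ∫sin²(jπx/a) dx = a/2, ∫sin(jπx/a)·sin(lπx/a) dx = 0; diagonal moments ∫x·sin²(jπx/a) dx = a²/4, ∫x²·sin²(jπx/a) dx = a³·(1/6 − 1/(4j²π²)); cross terms ∫x·sin(jπx/a)·sin(lπx/a) dx = 0 for j + l even and −4jla²/(π²(j² − l²)²) for j + l odd, ∫x²·sin(jπx/a)·sin(lπx/a) dx = (−1)^(j+l)·4jla³/(π²(j² − l²)²); higher powers the same way via product-to-sum and parts.
State is unnormalized: ∫|ψ|² dx = 15.737, and ∫ψ*·V(x)·ψ dx = 2492.8, so ⟨V⟩ = 2492.8 / 15.737.
⟨V⟩ = 158.40.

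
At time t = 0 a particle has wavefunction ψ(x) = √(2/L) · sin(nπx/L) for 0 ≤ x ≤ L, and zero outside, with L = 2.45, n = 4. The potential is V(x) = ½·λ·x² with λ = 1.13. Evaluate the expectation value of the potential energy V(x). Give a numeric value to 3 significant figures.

1.12

⟨V⟩ = ∫ V(x)·|ψ|² dx.
With sin²θ = (1 − cos2θ)/2 on 0 ≤ x ≤ L: ∫sin²(nπx/L) dx = L/2, ∫x·sin²(nπx/L) dx = L²/4, ∫x²·sin²(nπx/L) dx = L³·(1/6 − 1/(4n²π²)); higher powers xᵏ the same way, integrating xᵏ·cos(2nπx/L) by parts.
⟨V⟩ = 1.1197.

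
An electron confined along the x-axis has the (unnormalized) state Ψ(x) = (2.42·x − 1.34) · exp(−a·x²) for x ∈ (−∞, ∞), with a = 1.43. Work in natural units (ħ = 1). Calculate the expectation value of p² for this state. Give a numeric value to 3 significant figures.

p² Ψ = −ħ² d²Ψ/dx²; ⟨p²⟩ = −ħ² ∫ Ψ*·Ψ'' dx / ∫|Ψ|² dx.
Expand each integrand as polynomial × e^(−2ax²) and use ∫x^(2j)·e^(−2ax²) dx = (2j−1)!!/(4a)^j · √(π/(2a)), odd powers → 0; here √(π/(2a)) = 1.0481. Differentiate with the product rule, d/dx e^(−ax²) = −2ax·e^(−ax²).
State is unnormalized: ∫|Ψ|² dx = 2.9550, and ∫Ψ*·(−ħ² Ψ'') dx = 7.2946, so ⟨p²⟩ = 7.2946 / 2.9550.
⟨p²⟩ = 2.4686.

2.47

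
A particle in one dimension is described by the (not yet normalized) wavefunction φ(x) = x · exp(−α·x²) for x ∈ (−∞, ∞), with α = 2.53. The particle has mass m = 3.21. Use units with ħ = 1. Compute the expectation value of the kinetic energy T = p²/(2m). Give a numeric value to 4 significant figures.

T = −(ħ²/2m) d²/dx², so ⟨T⟩ = −(ħ²/2m) ∫ φ*·φ'' dx / ∫|φ|² dx; with m = 3.21.
Expand each integrand as polynomial × e^(−2αx²) and use ∫x^(2j)·e^(−2αx²) dx = (2j−1)!!/(4α)^j · √(π/(2α)), odd powers → 0; here √(π/(2α)) = 0.78795. Differentiate with the product rule, d/dx e^(−αx²) = −2αx·e^(−αx²).
State is unnormalized: ∫|φ|² dx = 0.077861, and ∫φ*·(−ħ²/2m · φ'') dx = 0.092050, so ⟨T⟩ = 0.092050 / 0.077861.
⟨T⟩ = 1.1822.

1.182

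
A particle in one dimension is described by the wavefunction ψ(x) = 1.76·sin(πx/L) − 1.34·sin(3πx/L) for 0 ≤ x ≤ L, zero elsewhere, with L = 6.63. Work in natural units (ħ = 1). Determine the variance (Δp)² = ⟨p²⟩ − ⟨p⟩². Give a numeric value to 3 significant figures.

0.884

Compute ⟨p⟩ and ⟨p²⟩ separately; (Δp)² = ⟨p²⟩ − ⟨p⟩².
d²/dx² sin(jπx/L) = −(jπ/L)²·sin(jπx/L); on 0 ≤ x ≤ L, ∫sin²(jπx/L) dx = L/2 and ∫sin(jπx/L)·sin(lπx/L) dx = 0 for j ≠ l, so only diagonal terms survive in ∫|ψ|² and ∫ψ·ψ″; ∫ψ·ψ′ dx = [ψ²/2] between the walls = 0.
Normalization: ∫|ψ|² dx = 16.221.
⟨p⟩ = 0.0000 and ⟨p²⟩ = 0.88367.
(Δp)² = 0.88367 − (0.0000)² = 0.88367.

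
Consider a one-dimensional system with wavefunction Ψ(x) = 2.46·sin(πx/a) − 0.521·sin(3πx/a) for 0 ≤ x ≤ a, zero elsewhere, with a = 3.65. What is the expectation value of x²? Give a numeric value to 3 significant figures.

3.59

⟨x²⟩ = ∫ x²·|Ψ|² dx / ∫|Ψ|² dx (integrals over the domain).
On 0 ≤ x ≤ a (j ≠ l): ∫sin²(jπx/a) dx = a/2, ∫sin(jπx/a)·sin(lπx/a) dx = 0; diagonal moments ∫x·sin²(jπx/a) dx = a²/4, ∫x²·sin²(jπx/a) dx = a³·(1/6 − 1/(4j²π²)); cross terms ∫x·sin(jπx/a)·sin(lπx/a) dx = 0 for j + l even and −4jla²/(π²(j² − l²)²) for j + l odd, ∫x²·sin(jπx/a)·sin(lπx/a) dx = (−1)^(j+l)·4jla³/(π²(j² − l²)²); higher powers the same way via product-to-sum and parts.
State is unnormalized: ∫|Ψ|² dx = 11.540, and ∫Ψ*·x²·Ψ dx = 41.386, so ⟨x²⟩ = 41.386 / 11.540.
⟨x²⟩ = 3.5865.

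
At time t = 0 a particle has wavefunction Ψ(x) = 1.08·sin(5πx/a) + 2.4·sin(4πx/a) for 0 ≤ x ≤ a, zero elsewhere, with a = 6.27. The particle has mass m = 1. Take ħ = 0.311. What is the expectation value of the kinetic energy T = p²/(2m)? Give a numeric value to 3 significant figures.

0.213

T = −(ħ²/2m) d²/dx², so ⟨T⟩ = −(ħ²/2m) ∫ Ψ*·Ψ'' dx / ∫|Ψ|² dx; with m = 1.
d²/dx² sin(jπx/a) = −(jπ/a)²·sin(jπx/a); on 0 ≤ x ≤ a, ∫sin²(jπx/a) dx = a/2 and ∫sin(jπx/a)·sin(lπx/a) dx = 0 for j ≠ l, so only diagonal terms survive in ∫|Ψ|² and ∫Ψ·Ψ″; ∫Ψ·Ψ′ dx = [Ψ²/2] between the walls = 0.
State is unnormalized: ∫|Ψ|² dx = 21.714, and ∫Ψ*·(−ħ²/2m · Ψ'') dx = 4.6177, so ⟨T⟩ = 4.6177 / 21.714.
⟨T⟩ = 0.21266.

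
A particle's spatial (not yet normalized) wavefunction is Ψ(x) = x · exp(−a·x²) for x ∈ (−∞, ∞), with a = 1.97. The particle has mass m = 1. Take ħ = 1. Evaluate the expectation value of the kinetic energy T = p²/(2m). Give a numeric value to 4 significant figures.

2.955

T = −(ħ²/2m) d²/dx², so ⟨T⟩ = −(ħ²/2m) ∫ Ψ*·Ψ'' dx / ∫|Ψ|² dx; with m = 1.
Expand each integrand as polynomial × e^(−2ax²) and use ∫x^(2j)·e^(−2ax²) dx = (2j−1)!!/(4a)^j · √(π/(2a)), odd powers → 0; here √(π/(2a)) = 0.89295. Differentiate with the product rule, d/dx e^(−ax²) = −2ax·e^(−ax²).
State is unnormalized: ∫|Ψ|² dx = 0.11332, and ∫Ψ*·(−ħ²/2m · Ψ'') dx = 0.33486, so ⟨T⟩ = 0.33486 / 0.11332.
⟨T⟩ = 2.9550.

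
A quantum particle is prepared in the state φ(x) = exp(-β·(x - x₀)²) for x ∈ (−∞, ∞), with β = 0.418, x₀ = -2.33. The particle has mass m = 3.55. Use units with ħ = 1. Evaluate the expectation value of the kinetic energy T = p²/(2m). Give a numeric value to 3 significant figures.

0.0589

T = −(ħ²/2m) d²/dx², so ⟨T⟩ = −(ħ²/2m) ∫ φ*·φ'' dx / ∫|φ|² dx; with m = 3.55.
Gaussian moments (u = x − x₀): ∫u^(2j)·e^(−2βu²) du = (2j−1)!!/(4β)^j · √(π/(2β)), odd powers integrate to 0; here √(π/(2β)) = 1.9385. Derivatives: d/dx e^(−βu²) = −2βu·e^(−βu²), d²/dx² e^(−βu²) = (4β²u² − 2β)·e^(−βu²).
State is unnormalized: ∫|φ|² dx = 1.9385, and ∫φ*·(−ħ²/2m · φ'') dx = 0.11413, so ⟨T⟩ = 0.11413 / 1.9385.
⟨T⟩ = 0.058873.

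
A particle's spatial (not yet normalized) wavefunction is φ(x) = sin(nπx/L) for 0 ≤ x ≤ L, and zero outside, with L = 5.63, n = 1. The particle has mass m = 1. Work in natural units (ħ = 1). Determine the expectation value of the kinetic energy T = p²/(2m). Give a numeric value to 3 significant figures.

0.156

T = −(ħ²/2m) d²/dx², so ⟨T⟩ = −(ħ²/2m) ∫ φ*·φ'' dx / ∫|φ|² dx; with m = 1.
d/dx sin(nπx/L) = (nπ/L)·cos(nπx/L) and d²/dx² sin(nπx/L) = −(nπ/L)²·sin(nπx/L); on 0 ≤ x ≤ L, ∫sin²(nπx/L) dx = L/2 and ∫sin(nπx/L)·cos(nπx/L) dx = 0.
State is unnormalized: ∫|φ|² dx = 2.8150, and ∫φ*·(−ħ²/2m · φ'') dx = 0.43826, so ⟨T⟩ = 0.43826 / 2.8150.
⟨T⟩ = 0.15569.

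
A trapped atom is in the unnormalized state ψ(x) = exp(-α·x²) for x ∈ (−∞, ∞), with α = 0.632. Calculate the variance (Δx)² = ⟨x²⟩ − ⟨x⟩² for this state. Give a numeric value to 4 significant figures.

Compute ⟨x⟩ and ⟨x²⟩ separately, then (Δx)² = ⟨x²⟩ − ⟨x⟩².
Gaussian moments: ∫x^(2j)·e^(−2αx²) dx = (2j−1)!!/(4α)^j · √(π/(2α)), odd powers integrate to 0; here √(π/(2α)) = 1.5765.
Normalization: ∫|ψ|² dx = 1.5765.
⟨x⟩ = 0.0000 and ⟨x²⟩ = 0.39557.
(Δx)² = 0.39557 − (0.0000)² = 0.39557.

0.3956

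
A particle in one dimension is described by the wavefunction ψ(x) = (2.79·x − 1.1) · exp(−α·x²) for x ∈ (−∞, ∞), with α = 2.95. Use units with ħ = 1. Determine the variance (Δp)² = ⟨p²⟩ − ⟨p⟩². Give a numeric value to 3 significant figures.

Compute ⟨p⟩ and ⟨p²⟩ separately; (Δp)² = ⟨p²⟩ − ⟨p⟩².
Expand each integrand as polynomial × e^(−2αx²) and use ∫x^(2j)·e^(−2αx²) dx = (2j−1)!!/(4α)^j · √(π/(2α)), odd powers → 0; here √(π/(2α)) = 0.72971. Differentiate with the product rule, d/dx e^(−αx²) = −2αx·e^(−αx²).
Normalization: ∫|ψ|² dx = 1.3643.
⟨p⟩ = 0.0000 and ⟨p²⟩ = 5.0317.
(Δp)² = 5.0317 − (0.0000)² = 5.0317.

5.03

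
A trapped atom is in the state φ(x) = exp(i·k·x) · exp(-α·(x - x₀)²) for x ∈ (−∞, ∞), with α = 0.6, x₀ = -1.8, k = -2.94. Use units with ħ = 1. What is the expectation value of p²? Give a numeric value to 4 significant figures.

p² φ = −ħ² d²φ/dx²; ⟨p²⟩ = −ħ² ∫ φ*·φ'' dx / ∫|φ|² dx.
Gaussian moments (u = x − x₀): ∫u^(2j)·e^(−2αu²) du = (2j−1)!!/(4α)^j · √(π/(2α)), odd powers integrate to 0; here √(π/(2α)) = 1.6180. Derivatives: φ′ = (ik − 2αu)·φ, φ″ = ((ik − 2αu)² − 2α)·φ; the odd-in-u pieces drop out.
State is unnormalized: ∫|φ|² dx = 1.6180, and ∫φ*·(−ħ² φ'') dx = 14.956, so ⟨p²⟩ = 14.956 / 1.6180.
⟨p²⟩ = 9.2436.

9.244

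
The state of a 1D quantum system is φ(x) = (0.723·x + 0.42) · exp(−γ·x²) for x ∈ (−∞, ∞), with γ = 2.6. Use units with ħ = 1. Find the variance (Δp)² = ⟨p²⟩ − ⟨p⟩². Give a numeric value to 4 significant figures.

3.753

Compute ⟨p⟩ and ⟨p²⟩ separately; (Δp)² = ⟨p²⟩ − ⟨p⟩².
Expand each integrand as polynomial × e^(−2γx²) and use ∫x^(2j)·e^(−2γx²) dx = (2j−1)!!/(4γ)^j · √(π/(2γ)), odd powers → 0; here √(π/(2γ)) = 0.77727. Differentiate with the product rule, d/dx e^(−γx²) = −2γx·e^(−γx²).
Normalization: ∫|φ|² dx = 0.17618.
⟨p⟩ = 0.0000 and ⟨p²⟩ = 3.7531.
(Δp)² = 3.7531 − (0.0000)² = 3.7531.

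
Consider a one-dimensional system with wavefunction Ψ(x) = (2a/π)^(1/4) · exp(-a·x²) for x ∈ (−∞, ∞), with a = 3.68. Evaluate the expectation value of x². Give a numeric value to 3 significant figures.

0.0679

⟨x²⟩ = ∫ x²·|Ψ|² dx (integrals over the domain).
Gaussian moments: ∫x^(2j)·e^(−2ax²) dx = (2j−1)!!/(4a)^j · √(π/(2a)), odd powers integrate to 0; here √(π/(2a)) = 0.65334.
⟨x²⟩ = 0.067935.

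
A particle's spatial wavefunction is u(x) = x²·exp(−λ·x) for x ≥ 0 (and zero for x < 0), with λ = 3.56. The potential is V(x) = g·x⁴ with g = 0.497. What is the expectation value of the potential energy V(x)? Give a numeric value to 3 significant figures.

⟨V⟩ = ∫ V(x)·|u|² dx / ∫|u|² dx.
Every integrand reduces to terms xʲ·e^(−2λx) on [0, ∞); use ∫₀^∞ xʲ·e^(−2λx) dx = j!/(2λ)^(j+1).
State is unnormalized: ∫|u|² dx = 0.0013116, and ∫u*·V(x)·u dx = 0.00042614, so ⟨V⟩ = 0.00042614 / 0.0013116.
⟨V⟩ = 0.32490.

0.325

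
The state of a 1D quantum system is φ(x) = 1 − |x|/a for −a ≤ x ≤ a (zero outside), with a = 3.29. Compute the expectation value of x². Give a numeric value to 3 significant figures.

⟨x²⟩ = ∫ x²·|φ|² dx / ∫|φ|² dx (integrals over the domain).
φ is even, so ∫ over [−a, a] = 2∫₀ᵃ with φ = 1 − x/a there: ∫₀ᵃ (1 − x/a)² dx = a/3, ∫₀ᵃ x²(1 − x/a)² dx = a³/30, ∫₀ᵃ x⁴(1 − x/a)² dx = a⁵/105.
State is unnormalized: ∫|φ|² dx = 2.1933, and ∫φ*·x²·φ dx = 2.3741, so ⟨x²⟩ = 2.3741 / 2.1933.
⟨x²⟩ = 1.0824.

1.08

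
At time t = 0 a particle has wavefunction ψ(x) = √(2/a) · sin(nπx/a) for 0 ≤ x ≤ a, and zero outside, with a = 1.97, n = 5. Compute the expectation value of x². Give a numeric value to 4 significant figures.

⟨x²⟩ = ∫ x²·|ψ|² dx (integrals over the domain).
With sin²θ = (1 − cos2θ)/2 on 0 ≤ x ≤ a: ∫sin²(nπx/a) dx = a/2, ∫x·sin²(nπx/a) dx = a²/4, ∫x²·sin²(nπx/a) dx = a³·(1/6 − 1/(4n²π²)); higher powers xᵏ the same way, integrating xᵏ·cos(2nπx/a) by parts.
⟨x²⟩ = 1.2858.

1.286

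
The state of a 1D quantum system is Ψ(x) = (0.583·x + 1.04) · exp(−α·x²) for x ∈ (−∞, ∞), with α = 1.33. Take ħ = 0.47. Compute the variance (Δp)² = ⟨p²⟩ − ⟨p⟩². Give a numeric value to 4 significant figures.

Compute ⟨p⟩ and ⟨p²⟩ separately; (Δp)² = ⟨p²⟩ − ⟨p⟩².
Expand each integrand as polynomial × e^(−2αx²) and use ∫x^(2j)·e^(−2αx²) dx = (2j−1)!!/(4α)^j · √(π/(2α)), odd powers → 0; here √(π/(2α)) = 1.0868. Differentiate with the product rule, d/dx e^(−αx²) = −2αx·e^(−αx²).
Normalization: ∫|Ψ|² dx = 1.2449.
⟨p⟩ = 0.0000 and ⟨p²⟩ = 0.32657.
(Δp)² = 0.32657 − (0.0000)² = 0.32657.

0.3266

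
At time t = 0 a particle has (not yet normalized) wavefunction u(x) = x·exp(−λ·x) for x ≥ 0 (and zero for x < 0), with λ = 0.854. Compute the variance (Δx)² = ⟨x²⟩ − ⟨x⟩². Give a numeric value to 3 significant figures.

Compute ⟨x⟩ and ⟨x²⟩ separately, then (Δx)² = ⟨x²⟩ − ⟨x⟩².
Every integrand reduces to terms xʲ·e^(−2λx) on [0, ∞); use ∫₀^∞ xʲ·e^(−2λx) dx = j!/(2λ)^(j+1).
Normalization: ∫|u|² dx = 0.40139.
⟨x⟩ = 1.7564 and ⟨x²⟩ = 4.1134.
(Δx)² = 4.1134 − (1.7564)² = 1.0284.

1.03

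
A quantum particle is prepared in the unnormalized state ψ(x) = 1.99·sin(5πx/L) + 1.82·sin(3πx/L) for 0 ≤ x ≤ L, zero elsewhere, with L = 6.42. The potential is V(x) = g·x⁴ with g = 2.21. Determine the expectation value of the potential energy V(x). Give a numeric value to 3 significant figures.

1.02e+03

⟨V⟩ = ∫ V(x)·|ψ|² dx / ∫|ψ|² dx.
On 0 ≤ x ≤ L (j ≠ l): ∫sin²(jπx/L) dx = L/2, ∫sin(jπx/L)·sin(lπx/L) dx = 0; diagonal moments ∫x·sin²(jπx/L) dx = L²/4, ∫x²·sin²(jπx/L) dx = L³·(1/6 − 1/(4j²π²)); cross terms ∫x·sin(jπx/L)·sin(lπx/L) dx = 0 for j + l even and −4jlL²/(π²(j² − l²)²) for j + l odd, ∫x²·sin(jπx/L)·sin(lπx/L) dx = (−1)^(j+l)·4jlL³/(π²(j² − l²)²); higher powers the same way via product-to-sum and parts.
State is unnormalized: ∫|ψ|² dx = 23.345, and ∫ψ*·V(x)·ψ dx = 23848., so ⟨V⟩ = 23848. / 23.345.
⟨V⟩ = 1021.5.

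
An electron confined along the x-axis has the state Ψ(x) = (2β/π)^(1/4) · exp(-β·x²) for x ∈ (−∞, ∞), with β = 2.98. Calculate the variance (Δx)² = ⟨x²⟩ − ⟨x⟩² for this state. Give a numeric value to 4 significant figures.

Compute ⟨x⟩ and ⟨x²⟩ separately, then (Δx)² = ⟨x²⟩ − ⟨x⟩².
Gaussian moments: ∫x^(2j)·e^(−2βx²) dx = (2j−1)!!/(4β)^j · √(π/(2β)), odd powers integrate to 0; here √(π/(2β)) = 0.72603.
⟨x⟩ = 0.0000 and ⟨x²⟩ = 0.083893.
(Δx)² = 0.083893 − (0.0000)² = 0.083893.

0.08389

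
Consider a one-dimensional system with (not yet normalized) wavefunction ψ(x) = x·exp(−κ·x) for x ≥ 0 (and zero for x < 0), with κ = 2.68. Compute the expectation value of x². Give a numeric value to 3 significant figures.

⟨x²⟩ = ∫ x²·|ψ|² dx / ∫|ψ|² dx (integrals over the domain).
Every integrand reduces to terms xʲ·e^(−2κx) on [0, ∞); use ∫₀^∞ xʲ·e^(−2κx) dx = j!/(2κ)^(j+1).
State is unnormalized: ∫|ψ|² dx = 0.012988, and ∫ψ*·x²·ψ dx = 0.0054248, so ⟨x²⟩ = 0.0054248 / 0.012988.
⟨x²⟩ = 0.41769.

0.418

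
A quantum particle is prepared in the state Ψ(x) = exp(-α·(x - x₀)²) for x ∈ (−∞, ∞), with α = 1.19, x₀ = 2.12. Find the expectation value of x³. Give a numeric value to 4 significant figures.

⟨x³⟩ = ∫ x³·|Ψ|² dx / ∫|Ψ|² dx (integrals over the domain).
Gaussian moments (u = x − x₀): ∫u^(2j)·e^(−2αu²) du = (2j−1)!!/(4α)^j · √(π/(2α)), odd powers integrate to 0; here √(π/(2α)) = 1.1489.
State is unnormalized: ∫|Ψ|² dx = 1.1489, and ∫Ψ*·x³·Ψ dx = 12.482, so ⟨x³⟩ = 12.482 / 1.1489.
⟨x³⟩ = 10.864.

10.86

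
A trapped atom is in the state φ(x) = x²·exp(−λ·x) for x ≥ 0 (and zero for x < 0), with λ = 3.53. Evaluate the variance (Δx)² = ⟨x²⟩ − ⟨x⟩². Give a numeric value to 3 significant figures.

0.100

Compute ⟨x⟩ and ⟨x²⟩ separately, then (Δx)² = ⟨x²⟩ − ⟨x⟩².
Every integrand reduces to terms xʲ·e^(−2λx) on [0, ∞); use ∫₀^∞ xʲ·e^(−2λx) dx = j!/(2λ)^(j+1).
Normalization: ∫|φ|² dx = 0.0013683.
⟨x⟩ = 0.70822 and ⟨x²⟩ = 0.60188.
(Δx)² = 0.60188 − (0.70822)² = 0.10031.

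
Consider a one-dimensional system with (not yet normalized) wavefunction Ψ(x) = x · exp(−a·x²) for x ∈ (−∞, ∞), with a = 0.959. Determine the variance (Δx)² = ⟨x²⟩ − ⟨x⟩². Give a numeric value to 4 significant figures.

0.7821

Compute ⟨x⟩ and ⟨x²⟩ separately, then (Δx)² = ⟨x²⟩ − ⟨x⟩².
Expand each integrand as polynomial × e^(−2ax²) and use ∫x^(2j)·e^(−2ax²) dx = (2j−1)!!/(4a)^j · √(π/(2a)), odd powers → 0; here √(π/(2a)) = 1.2798.
Normalization: ∫|Ψ|² dx = 0.33364.
⟨x⟩ = 0.0000 and ⟨x²⟩ = 0.78206.
(Δx)² = 0.78206 − (0.0000)² = 0.78206.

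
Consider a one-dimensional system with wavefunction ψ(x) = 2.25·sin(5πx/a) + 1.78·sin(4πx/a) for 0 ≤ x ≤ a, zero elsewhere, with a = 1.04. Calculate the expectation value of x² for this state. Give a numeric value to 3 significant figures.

0.147

⟨x²⟩ = ∫ x²·|ψ|² dx / ∫|ψ|² dx (integrals over the domain).
On 0 ≤ x ≤ a (j ≠ l): ∫sin²(jπx/a) dx = a/2, ∫sin(jπx/a)·sin(lπx/a) dx = 0; diagonal moments ∫x·sin²(jπx/a) dx = a²/4, ∫x²·sin²(jπx/a) dx = a³·(1/6 − 1/(4j²π²)); cross terms ∫x·sin(jπx/a)·sin(lπx/a) dx = 0 for j + l even and −4jla²/(π²(j² − l²)²) for j + l odd, ∫x²·sin(jπx/a)·sin(lπx/a) dx = (−1)^(j+l)·4jla³/(π²(j² − l²)²); higher powers the same way via product-to-sum and parts.
State is unnormalized: ∫|ψ|² dx = 4.2801, and ∫ψ*·x²·ψ dx = 0.63005, so ⟨x²⟩ = 0.63005 / 4.2801.
⟨x²⟩ = 0.14720.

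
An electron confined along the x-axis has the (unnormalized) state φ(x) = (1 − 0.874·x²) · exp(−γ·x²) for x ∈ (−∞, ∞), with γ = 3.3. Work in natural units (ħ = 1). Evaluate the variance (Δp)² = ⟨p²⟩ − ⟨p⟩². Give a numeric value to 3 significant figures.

4.36

Compute ⟨p⟩ and ⟨p²⟩ separately; (Δp)² = ⟨p²⟩ − ⟨p⟩².
Expand each integrand as polynomial × e^(−2γx²) and use ∫x^(2j)·e^(−2γx²) dx = (2j−1)!!/(4γ)^j · √(π/(2γ)), odd powers → 0; here √(π/(2γ)) = 0.68993. Differentiate with the product rule, d/dx e^(−γx²) = −2γx·e^(−γx²).
Normalization: ∫|φ|² dx = 0.60764.
⟨p⟩ = 0.0000 and ⟨p²⟩ = 4.3581.
(Δp)² = 4.3581 − (0.0000)² = 4.3581.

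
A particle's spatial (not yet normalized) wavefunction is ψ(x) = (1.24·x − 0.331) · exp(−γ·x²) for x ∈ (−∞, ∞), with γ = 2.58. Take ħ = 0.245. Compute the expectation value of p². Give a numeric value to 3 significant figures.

0.333

p² ψ = −ħ² d²ψ/dx²; ⟨p²⟩ = −ħ² ∫ ψ*·ψ'' dx / ∫|ψ|² dx.
Expand each integrand as polynomial × e^(−2γx²) and use ∫x^(2j)·e^(−2γx²) dx = (2j−1)!!/(4γ)^j · √(π/(2γ)), odd powers → 0; here √(π/(2γ)) = 0.78028. Differentiate with the product rule, d/dx e^(−γx²) = −2γx·e^(−γx²).
State is unnormalized: ∫|ψ|² dx = 0.20174, and ∫ψ*·(−ħ² ψ'') dx = 0.067251, so ⟨p²⟩ = 0.067251 / 0.20174.
⟨p²⟩ = 0.33335.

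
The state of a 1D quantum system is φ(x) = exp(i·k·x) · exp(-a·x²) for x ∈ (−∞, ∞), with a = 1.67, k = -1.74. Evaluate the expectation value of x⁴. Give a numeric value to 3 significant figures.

0.0672

⟨x⁴⟩ = ∫ x⁴·|φ|² dx / ∫|φ|² dx (integrals over the domain).
Gaussian moments: ∫x^(2j)·e^(−2ax²) dx = (2j−1)!!/(4a)^j · √(π/(2a)), odd powers integrate to 0; here √(π/(2a)) = 0.96984.
State is unnormalized: ∫|φ|² dx = 0.96984, and ∫φ*·x⁴·φ dx = 0.065203, so ⟨x⁴⟩ = 0.065203 / 0.96984.
⟨x⁴⟩ = 0.067231.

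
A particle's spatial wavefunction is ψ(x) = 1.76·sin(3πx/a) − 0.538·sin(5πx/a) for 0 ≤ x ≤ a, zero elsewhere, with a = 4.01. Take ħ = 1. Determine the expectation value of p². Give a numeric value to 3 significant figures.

p² ψ = −ħ² d²ψ/dx²; ⟨p²⟩ = −ħ² ∫ ψ*·ψ'' dx / ∫|ψ|² dx.
d²/dx² sin(jπx/a) = −(jπ/a)²·sin(jπx/a); on 0 ≤ x ≤ a, ∫sin²(jπx/a) dx = a/2 and ∫sin(jπx/a)·sin(lπx/a) dx = 0 for j ≠ l, so only diagonal terms survive in ∫|ψ|² and ∫ψ·ψ″; ∫ψ·ψ′ dx = [ψ²/2] between the walls = 0.
State is unnormalized: ∫|ψ|² dx = 6.7910, and ∫ψ*·(−ħ² ψ'') dx = 43.213, so ⟨p²⟩ = 43.213 / 6.7910.
⟨p²⟩ = 6.3632.

6.36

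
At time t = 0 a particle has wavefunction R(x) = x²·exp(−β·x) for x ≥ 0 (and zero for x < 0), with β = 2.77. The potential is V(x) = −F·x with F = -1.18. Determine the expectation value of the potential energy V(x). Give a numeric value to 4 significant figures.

1.065

⟨V⟩ = ∫ V(x)·|R|² dx / ∫|R|² dx.
Every integrand reduces to terms xʲ·e^(−2βx) on [0, ∞); use ∫₀^∞ xʲ·e^(−2βx) dx = j!/(2β)^(j+1).
State is unnormalized: ∫|R|² dx = 0.0045990, and ∫R*·V(x)·R dx = 0.0048978, so ⟨V⟩ = 0.0048978 / 0.0045990.
⟨V⟩ = 1.0650.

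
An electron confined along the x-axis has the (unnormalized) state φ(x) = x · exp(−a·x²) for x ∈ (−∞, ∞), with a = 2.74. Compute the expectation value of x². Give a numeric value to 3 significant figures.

⟨x²⟩ = ∫ x²·|φ|² dx / ∫|φ|² dx (integrals over the domain).
Expand each integrand as polynomial × e^(−2ax²) and use ∫x^(2j)·e^(−2ax²) dx = (2j−1)!!/(4a)^j · √(π/(2a)), odd powers → 0; here √(π/(2a)) = 0.75715.
State is unnormalized: ∫|φ|² dx = 0.069083, and ∫φ*·x²·φ dx = 0.018910, so ⟨x²⟩ = 0.018910 / 0.069083.
⟨x²⟩ = 0.27372.

0.274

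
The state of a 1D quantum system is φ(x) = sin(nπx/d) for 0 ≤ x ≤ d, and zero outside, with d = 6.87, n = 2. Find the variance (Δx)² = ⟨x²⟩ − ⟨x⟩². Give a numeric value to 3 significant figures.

3.34

Compute ⟨x⟩ and ⟨x²⟩ separately, then (Δx)² = ⟨x²⟩ − ⟨x⟩².
With sin²θ = (1 − cos2θ)/2 on 0 ≤ x ≤ d: ∫sin²(nπx/d) dx = d/2, ∫x·sin²(nπx/d) dx = d²/4, ∫x²·sin²(nπx/d) dx = d³·(1/6 − 1/(4n²π²)); higher powers xᵏ the same way, integrating xᵏ·cos(2nπx/d) by parts.
Normalization: ∫|φ|² dx = 3.4350.
⟨x⟩ = 3.4350 and ⟨x²⟩ = 15.135.
(Δx)² = 15.135 − (3.4350)² = 3.3353.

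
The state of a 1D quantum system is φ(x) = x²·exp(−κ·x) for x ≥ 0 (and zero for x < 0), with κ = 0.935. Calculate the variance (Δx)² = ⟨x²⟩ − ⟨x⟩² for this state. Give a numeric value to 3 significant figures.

1.43

Compute ⟨x⟩ and ⟨x²⟩ separately, then (Δx)² = ⟨x²⟩ − ⟨x⟩².
Every integrand reduces to terms xʲ·e^(−2κx) on [0, ∞); use ∫₀^∞ xʲ·e^(−2κx) dx = j!/(2κ)^(j+1).
Normalization: ∫|φ|² dx = 1.0496.
⟨x⟩ = 2.6738 and ⟨x²⟩ = 8.5790.
(Δx)² = 8.5790 − (2.6738)² = 1.4298.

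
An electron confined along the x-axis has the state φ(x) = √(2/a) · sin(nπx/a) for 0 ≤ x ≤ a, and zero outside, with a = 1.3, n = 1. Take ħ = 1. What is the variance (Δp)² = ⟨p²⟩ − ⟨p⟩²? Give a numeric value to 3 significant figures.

5.84

Compute ⟨p⟩ and ⟨p²⟩ separately; (Δp)² = ⟨p²⟩ − ⟨p⟩².
d/dx sin(nπx/a) = (nπ/a)·cos(nπx/a) and d²/dx² sin(nπx/a) = −(nπ/a)²·sin(nπx/a); on 0 ≤ x ≤ a, ∫sin²(nπx/a) dx = a/2 and ∫sin(nπx/a)·cos(nπx/a) dx = 0.
⟨p⟩ = 0.0000 and ⟨p²⟩ = 5.8400.
(Δp)² = 5.8400 − (0.0000)² = 5.8400.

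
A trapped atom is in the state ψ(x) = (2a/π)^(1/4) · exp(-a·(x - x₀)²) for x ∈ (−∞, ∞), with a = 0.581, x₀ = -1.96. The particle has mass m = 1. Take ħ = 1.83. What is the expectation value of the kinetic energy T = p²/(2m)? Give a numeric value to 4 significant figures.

T = −(ħ²/2m) d²/dx², so ⟨T⟩ = −(ħ²/2m) ∫ ψ*·ψ'' dx; with m = 1.
Gaussian moments (u = x − x₀): ∫u^(2j)·e^(−2au²) du = (2j−1)!!/(4a)^j · √(π/(2a)), odd powers integrate to 0; here √(π/(2a)) = 1.6443. Derivatives: d/dx e^(−au²) = −2au·e^(−au²), d²/dx² e^(−au²) = (4a²u² − 2a)·e^(−au²).
⟨T⟩ = 0.97286.

0.9729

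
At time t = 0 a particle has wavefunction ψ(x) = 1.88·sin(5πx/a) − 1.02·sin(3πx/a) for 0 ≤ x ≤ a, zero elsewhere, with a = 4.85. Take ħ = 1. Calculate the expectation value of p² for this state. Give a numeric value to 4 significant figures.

8.963

p² ψ = −ħ² d²ψ/dx²; ⟨p²⟩ = −ħ² ∫ ψ*·ψ'' dx / ∫|ψ|² dx.
d²/dx² sin(jπx/a) = −(jπ/a)²·sin(jπx/a); on 0 ≤ x ≤ a, ∫sin²(jπx/a) dx = a/2 and ∫sin(jπx/a)·sin(lπx/a) dx = 0 for j ≠ l, so only diagonal terms survive in ∫|ψ|² and ∫ψ·ψ″; ∫ψ·ψ′ dx = [ψ²/2] between the walls = 0.
State is unnormalized: ∫|ψ|² dx = 11.094, and ∫ψ*·(−ħ² ψ'') dx = 99.432, so ⟨p²⟩ = 99.432 / 11.094.
⟨p²⟩ = 8.9628.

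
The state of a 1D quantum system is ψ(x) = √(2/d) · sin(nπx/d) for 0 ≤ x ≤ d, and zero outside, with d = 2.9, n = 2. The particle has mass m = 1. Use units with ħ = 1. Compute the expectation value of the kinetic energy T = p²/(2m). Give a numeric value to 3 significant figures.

2.35

T = −(ħ²/2m) d²/dx², so ⟨T⟩ = −(ħ²/2m) ∫ ψ*·ψ'' dx; with m = 1.
d/dx sin(nπx/d) = (nπ/d)·cos(nπx/d) and d²/dx² sin(nπx/d) = −(nπ/d)²·sin(nπx/d); on 0 ≤ x ≤ d, ∫sin²(nπx/d) dx = d/2 and ∫sin(nπx/d)·cos(nπx/d) dx = 0.
⟨T⟩ = 2.3471.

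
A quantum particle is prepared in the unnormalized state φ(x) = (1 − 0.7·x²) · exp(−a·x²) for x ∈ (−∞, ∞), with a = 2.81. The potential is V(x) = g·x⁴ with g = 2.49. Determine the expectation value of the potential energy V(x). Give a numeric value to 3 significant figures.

⟨V⟩ = ∫ V(x)·|φ|² dx / ∫|φ|² dx.
Expand each integrand as polynomial × e^(−2ax²) and use ∫x^(2j)·e^(−2ax²) dx = (2j−1)!!/(4a)^j · √(π/(2a)), odd powers → 0; here √(π/(2a)) = 0.74766.
State is unnormalized: ∫|φ|² dx = 0.66324, and ∫φ*·V(x)·φ dx = 0.022677, so ⟨V⟩ = 0.022677 / 0.66324.
⟨V⟩ = 0.034192.

0.0342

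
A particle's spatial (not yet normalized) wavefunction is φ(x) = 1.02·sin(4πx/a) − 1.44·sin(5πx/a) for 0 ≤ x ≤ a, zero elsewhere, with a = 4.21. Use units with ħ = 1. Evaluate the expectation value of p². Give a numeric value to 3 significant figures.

12.2

p² φ = −ħ² d²φ/dx²; ⟨p²⟩ = −ħ² ∫ φ*·φ'' dx / ∫|φ|² dx.
d²/dx² sin(jπx/a) = −(jπ/a)²·sin(jπx/a); on 0 ≤ x ≤ a, ∫sin²(jπx/a) dx = a/2 and ∫sin(jπx/a)·sin(lπx/a) dx = 0 for j ≠ l, so only diagonal terms survive in ∫|φ|² and ∫φ·φ″; ∫φ·φ′ dx = [φ²/2] between the walls = 0.
State is unnormalized: ∫|φ|² dx = 6.5550, and ∫φ*·(−ħ² φ'') dx = 80.277, so ⟨p²⟩ = 80.277 / 6.5550.
⟨p²⟩ = 12.247.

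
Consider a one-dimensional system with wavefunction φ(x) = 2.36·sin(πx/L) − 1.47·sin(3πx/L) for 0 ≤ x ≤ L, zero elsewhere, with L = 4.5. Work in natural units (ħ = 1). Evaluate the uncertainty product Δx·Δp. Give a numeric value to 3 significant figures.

0.597

Δx = √(⟨x²⟩−⟨x⟩²), Δp = √(⟨p²⟩−⟨p⟩²).
On 0 ≤ x ≤ L (j ≠ l): ∫sin²(jπx/L) dx = L/2, ∫sin(jπx/L)·sin(lπx/L) dx = 0; diagonal moments ∫x·sin²(jπx/L) dx = L²/4, ∫x²·sin²(jπx/L) dx = L³·(1/6 − 1/(4j²π²)); cross terms ∫x·sin(jπx/L)·sin(lπx/L) dx = 0 for j + l even and −4jlL²/(π²(j² − l²)²) for j + l odd, ∫x²·sin(jπx/L)·sin(lπx/L) dx = (−1)^(j+l)·4jlL³/(π²(j² − l²)²); higher powers the same way via product-to-sum and parts. d²/dx² sin(jπx/L) = −(jπ/L)²·sin(jπx/L); on 0 ≤ x ≤ L, ∫sin²(jπx/L) dx = L/2 and ∫sin(jπx/L)·sin(lπx/L) dx = 0 for j ≠ l, so only diagonal terms survive in ∫|φ|² and ∫φ·φ″; ∫φ·φ′ dx = [φ²/2] between the walls = 0.
Normalization: ∫|φ|² dx = 17.394.
⟨x⟩ = 2.2500, ⟨x²⟩ = 5.2885 ⇒ Δx = 0.47534.
⟨p⟩ = 0.0000, ⟨p²⟩ = 1.5773 ⇒ Δp = 1.2559.
Δx·Δp = 0.59699.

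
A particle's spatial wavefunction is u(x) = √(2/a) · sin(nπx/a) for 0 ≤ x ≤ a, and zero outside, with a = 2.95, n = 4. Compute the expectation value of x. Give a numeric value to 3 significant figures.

1.48

⟨x⟩ = ∫ x·|u|² dx (integrals over the domain).
With sin²θ = (1 − cos2θ)/2 on 0 ≤ x ≤ a: ∫sin²(nπx/a) dx = a/2, ∫x·sin²(nπx/a) dx = a²/4, ∫x²·sin²(nπx/a) dx = a³·(1/6 − 1/(4n²π²)); higher powers xᵏ the same way, integrating xᵏ·cos(2nπx/a) by parts.
⟨x⟩ = 1.4750.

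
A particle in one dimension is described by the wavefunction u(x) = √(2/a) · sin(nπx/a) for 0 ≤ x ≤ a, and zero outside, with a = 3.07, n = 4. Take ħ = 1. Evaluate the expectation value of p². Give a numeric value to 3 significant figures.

16.8

p² u = −ħ² d²u/dx²; ⟨p²⟩ = −ħ² ∫ u*·u'' dx.
d/dx sin(nπx/a) = (nπ/a)·cos(nπx/a) and d²/dx² sin(nπx/a) = −(nπ/a)²·sin(nπx/a); on 0 ≤ x ≤ a, ∫sin²(nπx/a) dx = a/2 and ∫sin(nπx/a)·cos(nπx/a) dx = 0.
⟨p²⟩ = 16.755.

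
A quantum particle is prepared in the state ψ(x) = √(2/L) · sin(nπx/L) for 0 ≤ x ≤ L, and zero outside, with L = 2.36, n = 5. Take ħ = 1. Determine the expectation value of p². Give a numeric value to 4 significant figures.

44.30

p² ψ = −ħ² d²ψ/dx²; ⟨p²⟩ = −ħ² ∫ ψ*·ψ'' dx.
d/dx sin(nπx/L) = (nπ/L)·cos(nπx/L) and d²/dx² sin(nπx/L) = −(nπ/L)²·sin(nπx/L); on 0 ≤ x ≤ L, ∫sin²(nπx/L) dx = L/2 and ∫sin(nπx/L)·cos(nπx/L) dx = 0.
⟨p²⟩ = 44.301.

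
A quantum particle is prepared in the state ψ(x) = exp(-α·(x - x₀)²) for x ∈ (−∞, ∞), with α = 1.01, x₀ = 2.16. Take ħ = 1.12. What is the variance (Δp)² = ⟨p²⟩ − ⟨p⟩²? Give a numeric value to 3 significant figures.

Compute ⟨p⟩ and ⟨p²⟩ separately; (Δp)² = ⟨p²⟩ − ⟨p⟩².
Gaussian moments (u = x − x₀): ∫u^(2j)·e^(−2αu²) du = (2j−1)!!/(4α)^j · √(π/(2α)), odd powers integrate to 0; here √(π/(2α)) = 1.2471. Derivatives: d/dx e^(−αu²) = −2αu·e^(−αu²), d²/dx² e^(−αu²) = (4α²u² − 2α)·e^(−αu²).
Normalization: ∫|ψ|² dx = 1.2471.
⟨p⟩ = 0.0000 and ⟨p²⟩ = 1.2669.
(Δp)² = 1.2669 − (0.0000)² = 1.2669.

1.27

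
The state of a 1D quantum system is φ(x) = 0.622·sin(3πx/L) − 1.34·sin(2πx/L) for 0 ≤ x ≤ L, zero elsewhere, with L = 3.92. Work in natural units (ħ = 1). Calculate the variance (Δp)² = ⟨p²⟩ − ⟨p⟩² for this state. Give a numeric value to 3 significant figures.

3.14

Compute ⟨p⟩ and ⟨p²⟩ separately; (Δp)² = ⟨p²⟩ − ⟨p⟩².
d²/dx² sin(jπx/L) = −(jπ/L)²·sin(jπx/L); on 0 ≤ x ≤ L, ∫sin²(jπx/L) dx = L/2 and ∫sin(jπx/L)·sin(lπx/L) dx = 0 for j ≠ l, so only diagonal terms survive in ∫|φ|² and ∫φ·φ″; ∫φ·φ′ dx = [φ²/2] between the walls = 0.
Normalization: ∫|φ|² dx = 4.2777.
⟨p⟩ = 0.0000 and ⟨p²⟩ = 3.1384.
(Δp)² = 3.1384 − (0.0000)² = 3.1384.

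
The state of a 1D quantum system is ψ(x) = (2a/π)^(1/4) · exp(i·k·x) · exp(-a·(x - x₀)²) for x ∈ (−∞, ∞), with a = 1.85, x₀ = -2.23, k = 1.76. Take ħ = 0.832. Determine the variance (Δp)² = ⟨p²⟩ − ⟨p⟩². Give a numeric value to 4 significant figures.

1.281

Compute ⟨p⟩ and ⟨p²⟩ separately; (Δp)² = ⟨p²⟩ − ⟨p⟩².
Gaussian moments (u = x − x₀): ∫u^(2j)·e^(−2au²) du = (2j−1)!!/(4a)^j · √(π/(2a)), odd powers integrate to 0; here √(π/(2a)) = 0.92145. Derivatives: ψ′ = (ik − 2au)·ψ, ψ″ = ((ik − 2au)² − 2a)·ψ; the odd-in-u pieces drop out.
⟨p⟩ = 1.4643 and ⟨p²⟩ = 3.4248.
(Δp)² = 3.4248 − (1.4643)² = 1.2806.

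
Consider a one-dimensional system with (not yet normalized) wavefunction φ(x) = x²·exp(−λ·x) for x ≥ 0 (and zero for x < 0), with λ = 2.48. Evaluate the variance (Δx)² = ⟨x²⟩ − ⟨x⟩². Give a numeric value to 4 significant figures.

Compute ⟨x⟩ and ⟨x²⟩ separately, then (Δx)² = ⟨x²⟩ − ⟨x⟩².
Every integrand reduces to terms xʲ·e^(−2λx) on [0, ∞); use ∫₀^∞ xʲ·e^(−2λx) dx = j!/(2λ)^(j+1).
Normalization: ∫|φ|² dx = 0.0079947.
⟨x⟩ = 1.0081 and ⟨x²⟩ = 1.2194.
(Δx)² = 1.2194 − (1.0081)² = 0.20324.

0.2032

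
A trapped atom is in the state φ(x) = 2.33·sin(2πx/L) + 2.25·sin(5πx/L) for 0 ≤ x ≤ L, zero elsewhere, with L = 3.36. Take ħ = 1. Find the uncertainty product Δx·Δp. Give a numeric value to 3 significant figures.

3.24

Δx = √(⟨x²⟩−⟨x⟩²), Δp = √(⟨p²⟩−⟨p⟩²).
On 0 ≤ x ≤ L (j ≠ l): ∫sin²(jπx/L) dx = L/2, ∫sin(jπx/L)·sin(lπx/L) dx = 0; diagonal moments ∫x·sin²(jπx/L) dx = L²/4, ∫x²·sin²(jπx/L) dx = L³·(1/6 − 1/(4j²π²)); cross terms ∫x·sin(jπx/L)·sin(lπx/L) dx = 0 for j + l even and −4jlL²/(π²(j² − l²)²) for j + l odd, ∫x²·sin(jπx/L)·sin(lπx/L) dx = (−1)^(j+l)·4jlL³/(π²(j² − l²)²); higher powers the same way via product-to-sum and parts. d²/dx² sin(jπx/L) = −(jπ/L)²·sin(jπx/L); on 0 ≤ x ≤ L, ∫sin²(jπx/L) dx = L/2 and ∫sin(jπx/L)·sin(lπx/L) dx = 0 for j ≠ l, so only diagonal terms survive in ∫|φ|² and ∫φ·φ″; ∫φ·φ′ dx = [φ²/2] between the walls = 0.
Normalization: ∫|φ|² dx = 17.626.
⟨x⟩ = 1.6183, ⟨x²⟩ = 3.4708 ⇒ Δx = 0.92302.
⟨p⟩ = 0.0000, ⟨p²⟩ = 12.356 ⇒ Δp = 3.5151.
Δx·Δp = 3.2445.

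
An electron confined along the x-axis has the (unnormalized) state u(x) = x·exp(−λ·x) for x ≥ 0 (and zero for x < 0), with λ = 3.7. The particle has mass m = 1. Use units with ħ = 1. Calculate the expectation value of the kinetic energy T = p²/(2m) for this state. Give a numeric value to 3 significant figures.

6.85

T = −(ħ²/2m) d²/dx², so ⟨T⟩ = −(ħ²/2m) ∫ u*·u'' dx / ∫|u|² dx; with m = 1.
Differentiate x·exp(−λ·x) with the product rule; every integrand then reduces to terms xʲ·e^(−2λx) on [0, ∞), with ∫₀^∞ xʲ·e^(−2λx) dx = j!/(2λ)^(j+1).
State is unnormalized: ∫|u|² dx = 0.0049355, and ∫u*·(−ħ²/2m · u'') dx = 0.033784, so ⟨T⟩ = 0.033784 / 0.0049355.
⟨T⟩ = 6.8450.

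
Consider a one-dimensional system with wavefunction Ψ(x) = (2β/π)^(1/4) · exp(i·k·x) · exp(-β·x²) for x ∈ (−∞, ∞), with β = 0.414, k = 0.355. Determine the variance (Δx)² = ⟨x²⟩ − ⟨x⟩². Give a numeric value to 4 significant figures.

0.6039

Compute ⟨x⟩ and ⟨x²⟩ separately, then (Δx)² = ⟨x²⟩ − ⟨x⟩².
Gaussian moments: ∫x^(2j)·e^(−2βx²) dx = (2j−1)!!/(4β)^j · √(π/(2β)), odd powers integrate to 0; here √(π/(2β)) = 1.9479.
⟨x⟩ = 0.0000 and ⟨x²⟩ = 0.60386.
(Δx)² = 0.60386 − (0.0000)² = 0.60386.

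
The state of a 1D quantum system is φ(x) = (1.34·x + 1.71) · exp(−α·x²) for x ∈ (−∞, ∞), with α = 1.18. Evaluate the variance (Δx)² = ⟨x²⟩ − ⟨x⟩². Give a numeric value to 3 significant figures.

Compute ⟨x⟩ and ⟨x²⟩ separately, then (Δx)² = ⟨x²⟩ − ⟨x⟩².
Expand each integrand as polynomial × e^(−2αx²) and use ∫x^(2j)·e^(−2αx²) dx = (2j−1)!!/(4α)^j · √(π/(2α)), odd powers → 0; here √(π/(2α)) = 1.1538.
Normalization: ∫|φ|² dx = 3.8127.
⟨x⟩ = 0.29382 and ⟨x²⟩ = 0.26064.
(Δx)² = 0.26064 − (0.29382)² = 0.17432.

0.174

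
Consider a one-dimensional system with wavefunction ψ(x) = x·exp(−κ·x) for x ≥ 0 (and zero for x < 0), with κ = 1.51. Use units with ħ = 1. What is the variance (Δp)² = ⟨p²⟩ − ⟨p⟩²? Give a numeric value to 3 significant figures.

Compute ⟨p⟩ and ⟨p²⟩ separately; (Δp)² = ⟨p²⟩ − ⟨p⟩².
Differentiate x·exp(−κ·x) with the product rule; every integrand then reduces to terms xʲ·e^(−2κx) on [0, ∞), with ∫₀^∞ xʲ·e^(−2κx) dx = j!/(2κ)^(j+1).
Normalization: ∫|ψ|² dx = 0.072612.
⟨p⟩ = 0.0000 and ⟨p²⟩ = 2.2801.
(Δp)² = 2.2801 − (0.0000)² = 2.2801.

2.28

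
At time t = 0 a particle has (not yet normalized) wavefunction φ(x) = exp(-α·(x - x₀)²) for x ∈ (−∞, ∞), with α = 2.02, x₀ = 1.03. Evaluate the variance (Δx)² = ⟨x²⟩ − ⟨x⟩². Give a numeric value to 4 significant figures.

Compute ⟨x⟩ and ⟨x²⟩ separately, then (Δx)² = ⟨x²⟩ − ⟨x⟩².
Gaussian moments (u = x − x₀): ∫u^(2j)·e^(−2αu²) du = (2j−1)!!/(4α)^j · √(π/(2α)), odd powers integrate to 0; here √(π/(2α)) = 0.88183.
Normalization: ∫|φ|² dx = 0.88183.
⟨x⟩ = 1.0300 and ⟨x²⟩ = 1.1847.
(Δx)² = 1.1847 − (1.0300)² = 0.12376.

0.1238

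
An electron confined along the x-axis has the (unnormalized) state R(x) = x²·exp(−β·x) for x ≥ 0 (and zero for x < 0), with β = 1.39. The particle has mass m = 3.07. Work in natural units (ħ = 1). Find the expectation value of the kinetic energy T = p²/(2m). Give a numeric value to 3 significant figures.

T = −(ħ²/2m) d²/dx², so ⟨T⟩ = −(ħ²/2m) ∫ R*·R'' dx / ∫|R|² dx; with m = 3.07.
Differentiate x²·exp(−β·x) with the product rule; every integrand then reduces to terms xʲ·e^(−2βx) on [0, ∞), with ∫₀^∞ xʲ·e^(−2βx) dx = j!/(2β)^(j+1).
State is unnormalized: ∫|R|² dx = 0.14454, and ∫R*·(−ħ²/2m · R'') dx = 0.015161, so ⟨T⟩ = 0.015161 / 0.14454.
⟨T⟩ = 0.10489.

0.105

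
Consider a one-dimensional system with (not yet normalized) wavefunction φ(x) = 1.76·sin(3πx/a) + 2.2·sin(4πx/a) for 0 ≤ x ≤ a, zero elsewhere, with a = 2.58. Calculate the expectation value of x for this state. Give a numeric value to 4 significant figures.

⟨x⟩ = ∫ x·|φ|² dx / ∫|φ|² dx (integrals over the domain).
On 0 ≤ x ≤ a (j ≠ l): ∫sin²(jπx/a) dx = a/2, ∫sin(jπx/a)·sin(lπx/a) dx = 0; diagonal moments ∫x·sin²(jπx/a) dx = a²/4, ∫x²·sin²(jπx/a) dx = a³·(1/6 − 1/(4j²π²)); cross terms ∫x·sin(jπx/a)·sin(lπx/a) dx = 0 for j + l even and −4jla²/(π²(j² − l²)²) for j + l odd, ∫x²·sin(jπx/a)·sin(lπx/a) dx = (−1)^(j+l)·4jla³/(π²(j² − l²)²); higher powers the same way via product-to-sum and parts.
State is unnormalized: ∫|φ|² dx = 10.240, and ∫φ*·x·φ dx = 8.0927, so ⟨x⟩ = 8.0927 / 10.240.
⟨x⟩ = 0.79034.

0.7903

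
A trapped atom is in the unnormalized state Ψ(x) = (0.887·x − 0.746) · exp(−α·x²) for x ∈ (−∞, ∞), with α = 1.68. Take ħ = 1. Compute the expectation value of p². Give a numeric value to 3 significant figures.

p² Ψ = −ħ² d²Ψ/dx²; ⟨p²⟩ = −ħ² ∫ Ψ*·Ψ'' dx / ∫|Ψ|² dx.
Expand each integrand as polynomial × e^(−2αx²) and use ∫x^(2j)·e^(−2αx²) dx = (2j−1)!!/(4α)^j · √(π/(2α)), odd powers → 0; here √(π/(2α)) = 0.96695. Differentiate with the product rule, d/dx e^(−αx²) = −2αx·e^(−αx²).
State is unnormalized: ∫|Ψ|² dx = 0.65133, and ∫Ψ*·(−ħ² Ψ'') dx = 1.4746, so ⟨p²⟩ = 1.4746 / 0.65133.
⟨p²⟩ = 2.2640.

2.26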